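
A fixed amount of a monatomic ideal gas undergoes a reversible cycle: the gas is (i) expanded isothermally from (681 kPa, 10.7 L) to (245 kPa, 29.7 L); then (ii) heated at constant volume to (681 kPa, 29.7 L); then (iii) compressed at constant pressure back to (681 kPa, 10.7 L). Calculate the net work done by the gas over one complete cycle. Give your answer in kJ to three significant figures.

Leg (i): W = PᵢVᵢ ln(V_f/Vᵢ) = (7287) ln(29.7/10.7) = 7439 J.
Leg (ii): W = 0.
Leg (iii): W = PΔV = (681)(10.7 − 29.7) = -12939 J.
W_net = 7439 − 12939 = -5500 J.

W_net ≈ -5.50 kJ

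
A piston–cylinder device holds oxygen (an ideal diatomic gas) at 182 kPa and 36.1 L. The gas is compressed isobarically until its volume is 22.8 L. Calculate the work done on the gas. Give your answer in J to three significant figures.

Isobaric: W = P ΔV.
W = (182 kPa)(22.8 − 36.1 L) = (182)(-13.3) = -2421 J.
Work on gas = −W_by = 2421 J.

W ≈ 2420 J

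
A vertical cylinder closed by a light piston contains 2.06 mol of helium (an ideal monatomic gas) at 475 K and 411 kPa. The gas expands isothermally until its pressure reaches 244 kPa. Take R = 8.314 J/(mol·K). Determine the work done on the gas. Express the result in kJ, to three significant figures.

Isothermal process: W = nRT ln(V₂/V₁) = nRT ln(P₁/P₂).
W = (2.06)(8.314)(475) × ln(411/244)
  = 8135 × ln(1.684) = 8135 × 0.5214
W_by_gas = 4242 J; work on gas = −W_by = -4242 J.

W ≈ -4.24 kJ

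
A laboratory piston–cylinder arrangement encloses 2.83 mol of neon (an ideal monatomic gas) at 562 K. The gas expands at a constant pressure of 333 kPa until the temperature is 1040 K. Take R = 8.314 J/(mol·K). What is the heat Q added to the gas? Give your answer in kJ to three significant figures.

Q ≈ 28.1 kJ

Isobaric: W = nRΔT = (2.83)(8.314)(478) = 11247 J.
ΔU = nCᵥΔT with Cᵥ = 3R/2: ΔU = (2.83)(12.47)(478) = 16870 J.
Q = ΔU + W = 16870 + 11247 = 28117 J.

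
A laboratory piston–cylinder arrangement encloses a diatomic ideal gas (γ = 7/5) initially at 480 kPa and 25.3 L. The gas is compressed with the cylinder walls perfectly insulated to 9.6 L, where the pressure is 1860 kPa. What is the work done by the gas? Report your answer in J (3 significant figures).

Adiabatic: W = (P₁V₁ − P₂V₂)/(γ − 1) with γ = 7/5.
P₁V₁ = 12144 J, P₂V₂ = 17856 J.
W = (12144 − 17856) / 0.4 = -14280 J.

W ≈ -14300 J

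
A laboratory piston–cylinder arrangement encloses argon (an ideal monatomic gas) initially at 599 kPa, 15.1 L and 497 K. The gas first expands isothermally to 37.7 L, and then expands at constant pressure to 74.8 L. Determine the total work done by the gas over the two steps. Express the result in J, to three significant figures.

Step 1 (isothermal): W = P₁V₁ ln(V₂/V₁) = (9045) ln(37.7/15.1) = 8276 J.
After step 1: P = 239.9 kPa, V = 37.7 L, T = 497 K.
Step 2 (isobaric): W = PΔV = (239.9 kPa)(74.8 − 37.7 L) = 8901 J.
W_total = 8276 + 8901 = 17177 J.

W_total ≈ 17200 J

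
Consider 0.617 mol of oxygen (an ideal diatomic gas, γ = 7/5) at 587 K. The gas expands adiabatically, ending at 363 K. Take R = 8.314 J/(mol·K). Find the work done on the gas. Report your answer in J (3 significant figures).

W ≈ -2870 J

Adiabatic ⇒ Q = 0, so W_by = −ΔU = nCᵥ(T₁ − T₂).
Cᵥ = 5R/2 = 20.79 J/(mol·K).
W = (0.617)(20.79)(587 − 363) = 2873 J.
Work on gas = −W_by = -2873 J.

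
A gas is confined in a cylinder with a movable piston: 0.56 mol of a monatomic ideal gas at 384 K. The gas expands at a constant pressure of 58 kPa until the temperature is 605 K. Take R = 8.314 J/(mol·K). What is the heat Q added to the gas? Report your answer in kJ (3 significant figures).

Isobaric: W = nRΔT = (0.56)(8.314)(221) = 1029 J.
ΔU = nCᵥΔT with Cᵥ = 3R/2: ΔU = (0.56)(12.47)(221) = 1543 J.
Q = ΔU + W = 1543 + 1029 = 2572 J.

Q ≈ 2.57 kJ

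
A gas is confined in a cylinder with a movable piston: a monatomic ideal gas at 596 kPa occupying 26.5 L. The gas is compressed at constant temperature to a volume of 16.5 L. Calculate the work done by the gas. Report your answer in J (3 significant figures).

W ≈ -7480 J

Isothermal: W = nRT ln(V₂/V₁) = P₁V₁ ln(V₂/V₁).
P₁V₁ = (596 kPa)(26.5 L) = 15794 J.
W = 15794 × ln(16.5/26.5) = 15794 × -0.4738
W_by_gas = -7483 J.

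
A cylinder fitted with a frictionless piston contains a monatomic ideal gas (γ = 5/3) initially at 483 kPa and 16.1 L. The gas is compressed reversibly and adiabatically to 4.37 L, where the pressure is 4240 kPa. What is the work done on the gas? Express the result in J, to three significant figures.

W ≈ 16100 J

Adiabatic: W = (P₁V₁ − P₂V₂)/(γ − 1) with γ = 5/3.
P₁V₁ = 7776 J, P₂V₂ = 18529 J.
W = (7776 − 18529) / 0.6667 = -16129 J.
Work on gas = −W_by = 16129 J.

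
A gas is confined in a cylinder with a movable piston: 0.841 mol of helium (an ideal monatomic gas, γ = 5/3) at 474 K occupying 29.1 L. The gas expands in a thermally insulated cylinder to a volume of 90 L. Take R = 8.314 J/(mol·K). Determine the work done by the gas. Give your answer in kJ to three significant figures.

Adiabatic: TV^(γ−1) = const with γ = 5/3.
T₂ = T₁ (V₁/V₂)^(γ−1) = 474 × (29.1/90)^0.667 = 474 × 0.4711 = 223.3 K.
W_by = nCᵥ(T₁ − T₂) = (0.841)(12.47)(474 − 223.3) = 2629 J.

W ≈ 2.63 kJ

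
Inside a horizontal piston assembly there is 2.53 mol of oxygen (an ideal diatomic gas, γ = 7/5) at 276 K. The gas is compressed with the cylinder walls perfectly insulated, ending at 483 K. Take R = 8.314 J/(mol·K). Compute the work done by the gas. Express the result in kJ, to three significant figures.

W ≈ -10.9 kJ

Adiabatic ⇒ Q = 0, so W_by = −ΔU = nCᵥ(T₁ − T₂).
Cᵥ = 5R/2 = 20.79 J/(mol·K).
W = (2.53)(20.79)(276 − 483) = -10885 J.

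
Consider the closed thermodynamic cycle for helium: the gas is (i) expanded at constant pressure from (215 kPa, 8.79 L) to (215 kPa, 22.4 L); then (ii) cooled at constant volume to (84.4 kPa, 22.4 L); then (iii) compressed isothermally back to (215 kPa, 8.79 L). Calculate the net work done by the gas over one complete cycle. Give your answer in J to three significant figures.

Leg (i): W = PΔV = (215)(22.4 − 8.79) = 2926 J.
Leg (ii): W = 0.
Leg (iii): W = PᵢVᵢ ln(V_f/Vᵢ) = (1891) ln(8.79/22.4) = -1769 J.
W_net = 2926 − 1769 = 1158 J.

W_net ≈ 1160 J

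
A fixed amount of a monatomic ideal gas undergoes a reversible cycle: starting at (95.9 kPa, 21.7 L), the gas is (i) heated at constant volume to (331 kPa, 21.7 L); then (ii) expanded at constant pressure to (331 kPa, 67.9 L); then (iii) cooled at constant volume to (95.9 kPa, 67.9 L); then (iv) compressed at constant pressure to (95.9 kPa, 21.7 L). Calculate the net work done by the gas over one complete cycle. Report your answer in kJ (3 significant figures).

Constant-volume legs do no work.
W(ii) = (331)(67.9 − 21.7) = 15292 J; W(iv) = (95.9)(21.7 − 67.9) = -4431 J.
W_net = 15292 − 4431 = 10862 J (the clockwise enclosed area).

W_net ≈ 10.9 kJ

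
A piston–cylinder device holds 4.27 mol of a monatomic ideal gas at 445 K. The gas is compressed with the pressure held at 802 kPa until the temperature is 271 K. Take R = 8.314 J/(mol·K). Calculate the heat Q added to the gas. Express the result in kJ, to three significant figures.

Q ≈ -15.4 kJ

Isobaric: W = nRΔT = (4.27)(8.314)(-174) = -6177 J.
ΔU = nCᵥΔT with Cᵥ = 3R/2: ΔU = (4.27)(12.47)(-174) = -9266 J.
Q = ΔU + W = -9266 − 6177 = -15443 J.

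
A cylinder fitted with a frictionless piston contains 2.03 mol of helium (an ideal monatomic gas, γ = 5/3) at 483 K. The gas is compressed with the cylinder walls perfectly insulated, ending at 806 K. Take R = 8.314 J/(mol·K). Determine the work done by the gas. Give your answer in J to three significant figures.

W ≈ -8180 J

Adiabatic ⇒ Q = 0, so W_by = −ΔU = nCᵥ(T₁ − T₂).
Cᵥ = 3R/2 = 12.47 J/(mol·K).
W = (2.03)(12.47)(483 − 806) = -8177 J.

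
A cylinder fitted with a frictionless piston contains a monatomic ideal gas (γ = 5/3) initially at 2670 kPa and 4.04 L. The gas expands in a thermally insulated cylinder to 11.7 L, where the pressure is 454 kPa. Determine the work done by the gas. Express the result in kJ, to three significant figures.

Adiabatic: W = (P₁V₁ − P₂V₂)/(γ − 1) with γ = 5/3.
P₁V₁ = 10787 J, P₂V₂ = 5312 J.
W = (10787 − 5312) / 0.6667 = 8212 J.

W ≈ 8.21 kJ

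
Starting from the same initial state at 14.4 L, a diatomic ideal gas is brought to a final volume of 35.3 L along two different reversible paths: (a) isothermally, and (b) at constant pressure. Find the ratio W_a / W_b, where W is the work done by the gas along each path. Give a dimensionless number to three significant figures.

W_a / W_b ≈ 0.618

Path (a) isothermal: W = P₁V₁ ln(V₂/V₁) → W_a/(P₁V₁) = 0.8967.
Path (b) isobaric: W = P₁(V₂ − V₁) → W_b/(P₁V₁) = 1.451.
W_a / W_b = 0.8967 / 1.451 = 0.6178.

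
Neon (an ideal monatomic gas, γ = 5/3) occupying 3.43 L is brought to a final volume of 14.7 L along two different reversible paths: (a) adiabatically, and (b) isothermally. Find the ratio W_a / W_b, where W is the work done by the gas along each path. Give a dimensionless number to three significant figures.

W_a / W_b ≈ 0.640

Path (a) adiabatic: W = P₁V₁(1 − (V₁/V₂)^(γ−1))/(γ−1) → W_a/(P₁V₁) = 0.9315.
Path (b) isothermal: W = P₁V₁ ln(V₂/V₁) → W_b/(P₁V₁) = 1.455.
W_a / W_b = 0.9315 / 1.455 = 0.6401.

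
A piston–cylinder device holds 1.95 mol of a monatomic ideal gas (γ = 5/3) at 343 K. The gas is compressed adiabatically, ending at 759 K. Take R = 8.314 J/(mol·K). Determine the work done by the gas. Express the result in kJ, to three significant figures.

W ≈ -10.1 kJ

Adiabatic ⇒ Q = 0, so W_by = −ΔU = nCᵥ(T₁ − T₂).
Cᵥ = 3R/2 = 12.47 J/(mol·K).
W = (1.95)(12.47)(343 − 759) = -10116 J.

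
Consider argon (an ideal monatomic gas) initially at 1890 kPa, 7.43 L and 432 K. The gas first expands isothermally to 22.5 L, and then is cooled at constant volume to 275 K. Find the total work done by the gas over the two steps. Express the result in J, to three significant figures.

Step 1 (isothermal): W = P₁V₁ ln(V₂/V₁) = (14043) ln(22.5/7.43) = 15559 J.
Step 2 (isochoric): W = 0 (constant volume).
W_total = 15559 + 0 = 15559 J.

W_total ≈ 15600 J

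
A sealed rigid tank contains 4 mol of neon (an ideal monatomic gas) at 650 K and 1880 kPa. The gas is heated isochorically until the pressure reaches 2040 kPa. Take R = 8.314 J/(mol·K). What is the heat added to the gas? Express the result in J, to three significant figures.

Constant volume ⇒ W = 0, so Q = ΔU = nCᵥΔT with Cᵥ = 3R/2 = 12.47 J/(mol·K).
At constant V, T₂/T₁ = P₂/P₁ ⇒ ΔT = T₁(P₂/P₁ − 1) = 650·(2040/1880 − 1) = 55.32 K.
ΔU = (4)(12.47)(55.32) = 2760 J.

Q ≈ 2760 J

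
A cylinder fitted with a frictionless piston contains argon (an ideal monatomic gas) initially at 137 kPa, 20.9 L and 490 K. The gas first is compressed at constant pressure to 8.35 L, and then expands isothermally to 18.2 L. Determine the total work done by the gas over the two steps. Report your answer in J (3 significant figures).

W_total ≈ -828 J

Step 1 (isobaric): W = PΔV = (137 kPa)(8.35 − 20.9 L) = -1719 J.
After step 1: P = 137 kPa, V = 8.35 L, T = 195.8 K.
Step 2 (isothermal): W = P₁V₁ ln(V₂/V₁) = (1144) ln(18.2/8.35) = 891.3 J.
W_total = -1719 + 891.3 = -828 J.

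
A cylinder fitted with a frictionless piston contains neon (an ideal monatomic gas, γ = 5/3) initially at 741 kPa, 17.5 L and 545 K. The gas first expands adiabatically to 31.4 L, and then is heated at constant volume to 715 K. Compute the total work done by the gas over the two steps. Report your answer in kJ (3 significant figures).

W_total ≈ 6.28 kJ

Step 1 (adiabatic): W = (P₁V₁ − P₂V₂)/(γ−1) = (12968 − 8782)/0.667 = 6278 J.
Step 2 (isochoric): W = 0 (constant volume).
W_total = 6278 + 0 = 6278 J.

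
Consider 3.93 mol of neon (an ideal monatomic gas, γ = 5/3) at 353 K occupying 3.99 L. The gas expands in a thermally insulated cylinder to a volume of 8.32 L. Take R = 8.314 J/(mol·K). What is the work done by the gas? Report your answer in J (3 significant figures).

W ≈ 6700 J

Adiabatic: TV^(γ−1) = const with γ = 5/3.
T₂ = T₁ (V₁/V₂)^(γ−1) = 353 × (3.99/8.32)^0.667 = 353 × 0.6127 = 216.3 K.
W_by = nCᵥ(T₁ − T₂) = (3.93)(12.47)(353 − 216.3) = 6701 J.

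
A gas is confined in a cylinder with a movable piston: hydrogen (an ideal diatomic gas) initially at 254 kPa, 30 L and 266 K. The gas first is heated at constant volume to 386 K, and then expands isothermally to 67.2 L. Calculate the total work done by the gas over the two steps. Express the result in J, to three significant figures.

W_total ≈ 8920 J

Step 1 (isochoric): W = 0 (constant volume).
After step 1: P = 368.6 kPa (V unchanged).
Step 2 (isothermal): W = P₁V₁ ln(V₂/V₁) = (11058) ln(67.2/30) = 8918 J.
W_total = 0 + 8918 = 8918 J.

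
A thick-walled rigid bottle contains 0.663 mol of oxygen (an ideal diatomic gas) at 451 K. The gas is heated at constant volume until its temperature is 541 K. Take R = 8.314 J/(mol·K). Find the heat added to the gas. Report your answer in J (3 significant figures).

Constant volume ⇒ W = 0, so Q = ΔU = nCᵥΔT with Cᵥ = 5R/2 = 20.79 J/(mol·K).
ΔU = (0.663)(20.79)(541 − 451) = 1240 J.

Q ≈ 1240 J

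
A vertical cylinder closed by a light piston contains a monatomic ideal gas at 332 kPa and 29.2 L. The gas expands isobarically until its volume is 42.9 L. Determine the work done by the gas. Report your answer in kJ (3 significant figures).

Isobaric: W = P ΔV.
W = (332 kPa)(42.9 − 29.2 L) = (332)(13.7) = 4548 J.

W ≈ 4.55 kJ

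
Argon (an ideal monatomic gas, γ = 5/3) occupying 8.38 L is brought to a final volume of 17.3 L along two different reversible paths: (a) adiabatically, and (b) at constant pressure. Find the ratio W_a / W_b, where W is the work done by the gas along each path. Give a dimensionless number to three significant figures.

Path (a) adiabatic: W = P₁V₁(1 − (V₁/V₂)^(γ−1))/(γ−1) → W_a/(P₁V₁) = 0.5748.
Path (b) isobaric: W = P₁(V₂ − V₁) → W_b/(P₁V₁) = 1.064.
W_a / W_b = 0.5748 / 1.064 = 0.54.

W_a / W_b ≈ 0.540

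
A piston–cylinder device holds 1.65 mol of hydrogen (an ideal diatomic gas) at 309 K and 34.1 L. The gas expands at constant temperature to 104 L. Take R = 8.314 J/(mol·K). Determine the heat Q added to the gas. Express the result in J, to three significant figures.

Isothermal ⇒ ΔU = 0, so Q = W = nRT ln(V₂/V₁).
Q = (1.65)(8.314)(309) ln(104/34.1) = 4239 × 1.115 = 4727 J.

Q ≈ 4730 J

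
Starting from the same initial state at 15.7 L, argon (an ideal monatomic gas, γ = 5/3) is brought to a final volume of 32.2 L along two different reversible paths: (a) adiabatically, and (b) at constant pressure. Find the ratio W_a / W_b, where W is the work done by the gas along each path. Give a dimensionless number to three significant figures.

Path (a) adiabatic: W = P₁V₁(1 − (V₁/V₂)^(γ−1))/(γ−1) → W_a/(P₁V₁) = 0.5708.
Path (b) isobaric: W = P₁(V₂ − V₁) → W_b/(P₁V₁) = 1.051.
W_a / W_b = 0.5708 / 1.051 = 0.5431.

W_a / W_b ≈ 0.543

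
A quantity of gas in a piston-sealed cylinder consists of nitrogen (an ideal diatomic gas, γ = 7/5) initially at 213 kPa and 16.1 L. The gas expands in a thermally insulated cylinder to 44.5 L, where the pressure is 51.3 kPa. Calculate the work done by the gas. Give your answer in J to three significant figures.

Adiabatic: W = (P₁V₁ − P₂V₂)/(γ − 1) with γ = 7/5.
P₁V₁ = 3429 J, P₂V₂ = 2283 J.
W = (3429 − 2283) / 0.4 = 2866 J.

W ≈ 2870 J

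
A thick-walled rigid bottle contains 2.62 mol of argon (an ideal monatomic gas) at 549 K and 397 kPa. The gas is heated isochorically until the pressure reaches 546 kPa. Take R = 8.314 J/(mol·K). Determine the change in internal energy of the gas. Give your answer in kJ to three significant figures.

Constant volume ⇒ W = 0, so Q = ΔU = nCᵥΔT with Cᵥ = 3R/2 = 12.47 J/(mol·K).
At constant V, T₂/T₁ = P₂/P₁ ⇒ ΔT = T₁(P₂/P₁ − 1) = 549·(546/397 − 1) = 206 K.
ΔU = (2.62)(12.47)(206) = 6732 J.

ΔU ≈ 6.73 kJ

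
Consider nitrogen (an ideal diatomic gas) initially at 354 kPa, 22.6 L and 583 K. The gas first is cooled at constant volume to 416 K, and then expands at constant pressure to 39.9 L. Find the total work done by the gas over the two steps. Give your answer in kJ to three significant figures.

W_total ≈ 4.37 kJ

Step 1 (isochoric): W = 0 (constant volume).
After step 1: P = 252.6 kPa (V unchanged).
Step 2 (isobaric): W = PΔV = (252.6 kPa)(39.9 − 22.6 L) = 4370 J.
W_total = 0 + 4370 = 4370 J.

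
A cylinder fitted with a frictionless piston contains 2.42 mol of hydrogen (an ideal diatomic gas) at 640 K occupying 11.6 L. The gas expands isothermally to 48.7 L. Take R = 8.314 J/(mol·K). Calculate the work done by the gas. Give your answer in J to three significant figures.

Isothermal: W = nRT ln(V₂/V₁).
W = (2.42)(8.314)(640) × ln(48.7/11.6)
  = 12877 × 1.435
W_by_gas = 18474 J.

W ≈ 18500 J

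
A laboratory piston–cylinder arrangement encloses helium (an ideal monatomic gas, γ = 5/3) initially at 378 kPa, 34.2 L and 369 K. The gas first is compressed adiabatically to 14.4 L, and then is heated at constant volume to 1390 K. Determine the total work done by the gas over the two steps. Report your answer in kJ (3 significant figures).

Step 1 (adiabatic): W = (P₁V₁ − P₂V₂)/(γ−1) = (12928 − 23012)/0.667 = -15127 J.
Step 2 (isochoric): W = 0 (constant volume).
W_total = -15127 + 0 = -15127 J.

W_total ≈ -15.1 kJ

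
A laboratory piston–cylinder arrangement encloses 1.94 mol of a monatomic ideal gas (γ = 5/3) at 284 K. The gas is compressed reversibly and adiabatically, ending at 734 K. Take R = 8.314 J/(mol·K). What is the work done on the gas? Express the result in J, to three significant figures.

W ≈ 10900 J

Adiabatic ⇒ Q = 0, so W_by = −ΔU = nCᵥ(T₁ − T₂).
Cᵥ = 3R/2 = 12.47 J/(mol·K).
W = (1.94)(12.47)(284 − 734) = -10887 J.
Work on gas = −W_by = 10887 J.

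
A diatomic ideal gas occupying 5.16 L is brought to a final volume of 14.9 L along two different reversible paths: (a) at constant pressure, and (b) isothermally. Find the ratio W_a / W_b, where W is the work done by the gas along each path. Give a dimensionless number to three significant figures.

Path (a) isobaric: W = P₁(V₂ − V₁) → W_a/(P₁V₁) = 1.888.
Path (b) isothermal: W = P₁V₁ ln(V₂/V₁) → W_b/(P₁V₁) = 1.06.
W_a / W_b = 1.888 / 1.06 = 1.78.

W_a / W_b ≈ 1.78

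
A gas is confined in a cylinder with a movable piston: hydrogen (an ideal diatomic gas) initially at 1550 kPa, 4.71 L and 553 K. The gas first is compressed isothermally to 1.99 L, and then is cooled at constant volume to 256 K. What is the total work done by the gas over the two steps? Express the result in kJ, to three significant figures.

Step 1 (isothermal): W = P₁V₁ ln(V₂/V₁) = (7300) ln(1.99/4.71) = -6290 J.
Step 2 (isochoric): W = 0 (constant volume).
W_total = -6290 + 0 = -6290 J.

W_total ≈ -6.29 kJ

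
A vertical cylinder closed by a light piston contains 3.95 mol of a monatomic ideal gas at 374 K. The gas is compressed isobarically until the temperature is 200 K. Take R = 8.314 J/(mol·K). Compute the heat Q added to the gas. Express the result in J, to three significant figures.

Q ≈ -14300 J

Isobaric: W = nRΔT = (3.95)(8.314)(-174) = -5714 J.
ΔU = nCᵥΔT with Cᵥ = 3R/2: ΔU = (3.95)(12.47)(-174) = -8571 J.
Q = ΔU + W = -8571 − 5714 = -14286 J.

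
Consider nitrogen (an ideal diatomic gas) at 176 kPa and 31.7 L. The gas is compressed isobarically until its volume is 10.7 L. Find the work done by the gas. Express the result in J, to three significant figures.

W ≈ -3700 J

Isobaric: W = P ΔV.
W = (176 kPa)(10.7 − 31.7 L) = (176)(-21) = -3696 J.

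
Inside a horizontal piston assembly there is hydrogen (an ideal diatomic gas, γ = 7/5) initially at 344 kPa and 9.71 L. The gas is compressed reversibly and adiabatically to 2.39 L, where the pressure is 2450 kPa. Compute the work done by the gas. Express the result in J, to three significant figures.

W ≈ -6290 J

Adiabatic: W = (P₁V₁ − P₂V₂)/(γ − 1) with γ = 7/5.
P₁V₁ = 3340 J, P₂V₂ = 5856 J.
W = (3340 − 5856) / 0.4 = -6288 J.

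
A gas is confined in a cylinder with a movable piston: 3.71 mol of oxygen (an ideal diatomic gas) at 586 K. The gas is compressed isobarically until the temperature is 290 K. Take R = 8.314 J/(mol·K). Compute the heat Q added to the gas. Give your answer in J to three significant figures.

Q ≈ -32000 J

Isobaric: W = nRΔT = (3.71)(8.314)(-296) = -9130 J.
ΔU = nCᵥΔT with Cᵥ = 5R/2: ΔU = (3.71)(20.79)(-296) = -22825 J.
Q = ΔU + W = -22825 − 9130 = -31955 J.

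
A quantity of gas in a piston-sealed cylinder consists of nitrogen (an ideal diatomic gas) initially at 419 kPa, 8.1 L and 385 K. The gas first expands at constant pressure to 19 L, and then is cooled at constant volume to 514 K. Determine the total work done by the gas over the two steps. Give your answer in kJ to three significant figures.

Step 1 (isobaric): W = PΔV = (419 kPa)(19 − 8.1 L) = 4567 J.
Step 2 (isochoric): W = 0 (constant volume).
W_total = 4567 + 0 = 4567 J.

W_total ≈ 4.57 kJ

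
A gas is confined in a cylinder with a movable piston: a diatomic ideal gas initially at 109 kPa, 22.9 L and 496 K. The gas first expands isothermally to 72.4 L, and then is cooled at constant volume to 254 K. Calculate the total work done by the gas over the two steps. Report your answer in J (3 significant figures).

Step 1 (isothermal): W = P₁V₁ ln(V₂/V₁) = (2496) ln(72.4/22.9) = 2873 J.
Step 2 (isochoric): W = 0 (constant volume).
W_total = 2873 + 0 = 2873 J.

W_total ≈ 2870 J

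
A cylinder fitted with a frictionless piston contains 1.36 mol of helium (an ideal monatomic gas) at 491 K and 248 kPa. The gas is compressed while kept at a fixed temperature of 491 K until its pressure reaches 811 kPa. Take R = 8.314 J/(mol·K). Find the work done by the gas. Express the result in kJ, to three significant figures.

Isothermal process: W = nRT ln(V₂/V₁) = nRT ln(P₁/P₂).
W = (1.36)(8.314)(491) × ln(248/811)
  = 5552 × ln(0.3058) = 5552 × -1.185
W_by_gas = -6578 J.

W ≈ -6.58 kJ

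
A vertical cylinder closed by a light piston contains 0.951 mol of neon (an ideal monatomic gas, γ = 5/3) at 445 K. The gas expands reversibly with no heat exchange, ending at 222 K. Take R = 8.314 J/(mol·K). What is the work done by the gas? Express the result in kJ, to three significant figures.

Adiabatic ⇒ Q = 0, so W_by = −ΔU = nCᵥ(T₁ − T₂).
Cᵥ = 3R/2 = 12.47 J/(mol·K).
W = (0.951)(12.47)(445 − 222) = 2645 J.

W ≈ 2.64 kJ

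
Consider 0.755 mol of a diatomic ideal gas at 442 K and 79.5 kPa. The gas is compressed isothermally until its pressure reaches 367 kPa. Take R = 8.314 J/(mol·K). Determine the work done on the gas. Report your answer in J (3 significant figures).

Isothermal process: W = nRT ln(V₂/V₁) = nRT ln(P₁/P₂).
W = (0.755)(8.314)(442) × ln(79.5/367)
  = 2774 × ln(0.2166) = 2774 × -1.53
W_by_gas = -4244 J; work on gas = −W_by = 4244 J.

W ≈ 4240 J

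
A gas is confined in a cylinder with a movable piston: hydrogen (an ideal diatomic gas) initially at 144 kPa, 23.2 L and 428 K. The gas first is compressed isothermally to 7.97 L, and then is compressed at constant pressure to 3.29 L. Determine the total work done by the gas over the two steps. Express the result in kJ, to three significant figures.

W_total ≈ -5.53 kJ

Step 1 (isothermal): W = P₁V₁ ln(V₂/V₁) = (3341) ln(7.97/23.2) = -3570 J.
After step 1: P = 419.2 kPa, V = 7.97 L, T = 428 K.
Step 2 (isobaric): W = PΔV = (419.2 kPa)(3.29 − 7.97 L) = -1962 J.
W_total = -3570 − 1962 = -5531 J.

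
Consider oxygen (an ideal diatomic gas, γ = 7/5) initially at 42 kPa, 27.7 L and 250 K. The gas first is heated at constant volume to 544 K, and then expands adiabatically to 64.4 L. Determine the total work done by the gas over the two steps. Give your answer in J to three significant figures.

W_total ≈ 1810 J

Step 1 (isochoric): W = 0 (constant volume).
After step 1: P = 91.39 kPa (V unchanged).
Step 2 (adiabatic): W = (P₁V₁ − P₂V₂)/(γ−1) = (2532 − 1806)/0.4 = 1813 J.
W_total = 0 + 1813 = 1813 J.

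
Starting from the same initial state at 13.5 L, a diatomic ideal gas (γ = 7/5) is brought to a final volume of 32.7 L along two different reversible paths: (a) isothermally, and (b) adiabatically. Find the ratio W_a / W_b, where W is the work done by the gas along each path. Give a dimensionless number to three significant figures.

Path (a) isothermal: W = P₁V₁ ln(V₂/V₁) → W_a/(P₁V₁) = 0.8847.
Path (b) adiabatic: W = P₁V₁(1 − (V₁/V₂)^(γ−1))/(γ−1) → W_b/(P₁V₁) = 0.7451.
W_a / W_b = 0.8847 / 0.7451 = 1.187.

W_a / W_b ≈ 1.19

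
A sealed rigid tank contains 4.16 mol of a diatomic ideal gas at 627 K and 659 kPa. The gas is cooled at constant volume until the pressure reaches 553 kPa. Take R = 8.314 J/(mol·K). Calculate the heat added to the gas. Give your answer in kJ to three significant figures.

Constant volume ⇒ W = 0, so Q = ΔU = nCᵥΔT with Cᵥ = 5R/2 = 20.79 J/(mol·K).
At constant V, T₂/T₁ = P₂/P₁ ⇒ ΔT = T₁(P₂/P₁ − 1) = 627·(553/659 − 1) = -100.9 K.
ΔU = (4.16)(20.79)(-100.9) = -8720 J.

Q ≈ -8.72 kJ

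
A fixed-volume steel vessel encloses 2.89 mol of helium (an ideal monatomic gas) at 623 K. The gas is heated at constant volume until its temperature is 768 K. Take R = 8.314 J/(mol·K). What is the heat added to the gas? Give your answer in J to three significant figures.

Q ≈ 5230 J

Constant volume ⇒ W = 0, so Q = ΔU = nCᵥΔT with Cᵥ = 3R/2 = 12.47 J/(mol·K).
ΔU = (2.89)(12.47)(768 − 623) = 5226 J.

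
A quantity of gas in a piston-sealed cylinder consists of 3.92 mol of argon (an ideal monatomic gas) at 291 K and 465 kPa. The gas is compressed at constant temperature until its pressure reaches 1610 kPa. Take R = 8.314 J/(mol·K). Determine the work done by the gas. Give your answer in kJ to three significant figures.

W ≈ -11.8 kJ

Isothermal process: W = nRT ln(V₂/V₁) = nRT ln(P₁/P₂).
W = (3.92)(8.314)(291) × ln(465/1610)
  = 9484 × ln(0.2888) = 9484 × -1.242
W_by_gas = -11779 J.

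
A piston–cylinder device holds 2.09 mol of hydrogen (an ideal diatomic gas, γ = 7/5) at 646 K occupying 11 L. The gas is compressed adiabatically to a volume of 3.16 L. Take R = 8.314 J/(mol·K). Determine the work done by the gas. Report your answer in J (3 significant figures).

W ≈ -18200 J

Adiabatic: TV^(γ−1) = const with γ = 7/5.
T₂ = T₁ (V₁/V₂)^(γ−1) = 646 × (11/3.16)^0.4 = 646 × 1.647 = 1064 K.
W_by = nCᵥ(T₁ − T₂) = (2.09)(20.79)(646 − 1064) = -18155 J.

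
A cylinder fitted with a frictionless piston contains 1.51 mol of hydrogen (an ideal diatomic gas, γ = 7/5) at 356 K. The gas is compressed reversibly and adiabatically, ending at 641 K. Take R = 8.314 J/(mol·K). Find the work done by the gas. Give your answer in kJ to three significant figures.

W ≈ -8.94 kJ

Adiabatic ⇒ Q = 0, so W_by = −ΔU = nCᵥ(T₁ − T₂).
Cᵥ = 5R/2 = 20.79 J/(mol·K).
W = (1.51)(20.79)(356 − 641) = -8945 J.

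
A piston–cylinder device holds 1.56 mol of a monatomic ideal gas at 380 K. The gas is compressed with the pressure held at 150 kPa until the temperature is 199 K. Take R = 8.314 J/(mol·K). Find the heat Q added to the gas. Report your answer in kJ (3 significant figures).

Q ≈ -5.87 kJ

Isobaric: W = nRΔT = (1.56)(8.314)(-181) = -2348 J.
ΔU = nCᵥΔT with Cᵥ = 3R/2: ΔU = (1.56)(12.47)(-181) = -3521 J.
Q = ΔU + W = -3521 − 2348 = -5869 J.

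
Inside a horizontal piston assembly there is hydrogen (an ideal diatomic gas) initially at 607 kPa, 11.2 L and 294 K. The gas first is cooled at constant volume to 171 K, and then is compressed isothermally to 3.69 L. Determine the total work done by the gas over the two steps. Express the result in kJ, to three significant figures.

Step 1 (isochoric): W = 0 (constant volume).
After step 1: P = 353.1 kPa (V unchanged).
Step 2 (isothermal): W = P₁V₁ ln(V₂/V₁) = (3954) ln(3.69/11.2) = -4390 J.
W_total = 0 − 4390 = -4390 J.

W_total ≈ -4.39 kJ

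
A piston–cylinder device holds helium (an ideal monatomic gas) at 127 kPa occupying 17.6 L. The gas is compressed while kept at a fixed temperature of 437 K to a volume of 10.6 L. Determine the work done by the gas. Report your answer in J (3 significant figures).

Isothermal: W = nRT ln(V₂/V₁) = P₁V₁ ln(V₂/V₁).
P₁V₁ = (127 kPa)(17.6 L) = 2235 J.
W = 2235 × ln(10.6/17.6) = 2235 × -0.507
W_by_gas = -1133 J.

W ≈ -1130 J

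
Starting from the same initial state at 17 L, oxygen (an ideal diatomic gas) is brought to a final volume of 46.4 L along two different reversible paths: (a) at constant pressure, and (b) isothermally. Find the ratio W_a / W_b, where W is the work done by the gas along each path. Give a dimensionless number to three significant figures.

Path (a) isobaric: W = P₁(V₂ − V₁) → W_a/(P₁V₁) = 1.729.
Path (b) isothermal: W = P₁V₁ ln(V₂/V₁) → W_b/(P₁V₁) = 1.004.
W_a / W_b = 1.729 / 1.004 = 1.722.

W_a / W_b ≈ 1.72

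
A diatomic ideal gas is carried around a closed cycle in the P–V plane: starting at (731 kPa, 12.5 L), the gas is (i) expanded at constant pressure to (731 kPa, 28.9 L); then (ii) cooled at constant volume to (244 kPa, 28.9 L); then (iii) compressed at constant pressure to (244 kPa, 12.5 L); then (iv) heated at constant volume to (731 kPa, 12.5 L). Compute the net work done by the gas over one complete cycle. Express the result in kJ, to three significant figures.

W_net ≈ 7.99 kJ

Constant-volume legs do no work.
W(i) = (731)(28.9 − 12.5) = 11988 J; W(iii) = (244)(12.5 − 28.9) = -4002 J.
W_net = 11988 − 4002 = 7987 J (the clockwise enclosed area).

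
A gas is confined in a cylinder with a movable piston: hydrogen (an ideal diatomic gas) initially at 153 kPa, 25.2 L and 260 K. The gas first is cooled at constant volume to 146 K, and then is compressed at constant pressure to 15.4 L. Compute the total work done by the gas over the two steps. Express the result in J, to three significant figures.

Step 1 (isochoric): W = 0 (constant volume).
After step 1: P = 85.92 kPa (V unchanged).
Step 2 (isobaric): W = PΔV = (85.92 kPa)(15.4 − 25.2 L) = -842 J.
W_total = 0 − 842 = -842 J.

W_total ≈ -842 J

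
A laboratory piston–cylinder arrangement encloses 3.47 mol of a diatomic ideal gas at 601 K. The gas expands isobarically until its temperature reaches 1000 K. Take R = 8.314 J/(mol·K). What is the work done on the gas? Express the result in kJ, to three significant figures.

Isobaric: W = P ΔV = nR ΔT.
W = (3.47)(8.314)(1000 − 601) = 11511 J.
Work on gas = −W_by = -11511 J.

W ≈ -11.5 kJ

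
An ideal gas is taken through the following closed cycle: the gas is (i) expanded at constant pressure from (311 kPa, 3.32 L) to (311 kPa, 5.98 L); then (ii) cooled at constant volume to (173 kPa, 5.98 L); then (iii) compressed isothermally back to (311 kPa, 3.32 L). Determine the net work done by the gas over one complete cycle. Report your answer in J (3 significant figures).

W_net ≈ 218 J

Leg (i): W = PΔV = (311)(5.98 − 3.32) = 827.3 J.
Leg (ii): W = 0.
Leg (iii): W = PᵢVᵢ ln(V_f/Vᵢ) = (1035) ln(3.32/5.98) = -608.8 J.
W_net = 827.3 − 608.8 = 218.5 J.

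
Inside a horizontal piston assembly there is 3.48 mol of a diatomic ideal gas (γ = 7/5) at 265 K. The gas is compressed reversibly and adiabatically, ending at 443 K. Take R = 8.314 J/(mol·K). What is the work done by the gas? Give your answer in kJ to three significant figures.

Adiabatic ⇒ Q = 0, so W_by = −ΔU = nCᵥ(T₁ − T₂).
Cᵥ = 5R/2 = 20.79 J/(mol·K).
W = (3.48)(20.79)(265 − 443) = -12875 J.

W ≈ -12.9 kJ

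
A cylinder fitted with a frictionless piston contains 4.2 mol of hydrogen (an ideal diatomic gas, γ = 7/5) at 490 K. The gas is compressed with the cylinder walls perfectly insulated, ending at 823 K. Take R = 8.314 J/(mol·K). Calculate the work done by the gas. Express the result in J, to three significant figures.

Adiabatic ⇒ Q = 0, so W_by = −ΔU = nCᵥ(T₁ − T₂).
Cᵥ = 5R/2 = 20.79 J/(mol·K).
W = (4.2)(20.79)(490 − 823) = -29070 J.

W ≈ -29100 J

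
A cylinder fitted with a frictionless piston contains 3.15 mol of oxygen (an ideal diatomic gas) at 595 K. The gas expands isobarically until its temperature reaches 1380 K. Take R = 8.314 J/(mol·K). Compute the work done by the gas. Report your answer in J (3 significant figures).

Isobaric: W = P ΔV = nR ΔT.
W = (3.15)(8.314)(1380 − 595) = 20558 J.

W ≈ 20600 J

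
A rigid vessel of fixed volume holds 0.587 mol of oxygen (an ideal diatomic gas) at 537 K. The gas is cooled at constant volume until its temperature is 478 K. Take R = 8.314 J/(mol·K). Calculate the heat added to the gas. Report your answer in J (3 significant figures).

Q ≈ -720 J

Constant volume ⇒ W = 0, so Q = ΔU = nCᵥΔT with Cᵥ = 5R/2 = 20.79 J/(mol·K).
ΔU = (0.587)(20.79)(478 − 537) = -719.8 J.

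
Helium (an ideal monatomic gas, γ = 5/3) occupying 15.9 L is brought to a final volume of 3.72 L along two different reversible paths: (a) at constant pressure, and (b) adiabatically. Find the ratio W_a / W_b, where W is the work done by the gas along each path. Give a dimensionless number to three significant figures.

Path (a) isobaric: W = P₁(V₂ − V₁) → W_a/(P₁V₁) = -0.766.
Path (b) adiabatic: W = P₁V₁(1 − (V₁/V₂)^(γ−1))/(γ−1) → W_b/(P₁V₁) = -2.451.
W_a / W_b = -0.766 / -2.451 = 0.3126.

W_a / W_b ≈ 0.313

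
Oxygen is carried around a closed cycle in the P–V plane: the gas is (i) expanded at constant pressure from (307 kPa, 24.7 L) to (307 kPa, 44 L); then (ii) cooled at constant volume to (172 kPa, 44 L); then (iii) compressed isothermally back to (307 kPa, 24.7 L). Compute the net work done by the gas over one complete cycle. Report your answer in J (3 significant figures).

W_net ≈ 1560 J

Leg (i): W = PΔV = (307)(44 − 24.7) = 5925 J.
Leg (ii): W = 0.
Leg (iii): W = PᵢVᵢ ln(V_f/Vᵢ) = (7568) ln(24.7/44) = -4370 J.
W_net = 5925 − 4370 = 1555 J.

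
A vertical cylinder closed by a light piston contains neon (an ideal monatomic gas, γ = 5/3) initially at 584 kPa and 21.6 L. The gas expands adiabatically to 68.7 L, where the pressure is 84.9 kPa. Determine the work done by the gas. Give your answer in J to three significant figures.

Adiabatic: W = (P₁V₁ − P₂V₂)/(γ − 1) with γ = 5/3.
P₁V₁ = 12614 J, P₂V₂ = 5833 J.
W = (12614 − 5833) / 0.6667 = 10173 J.

W ≈ 10200 J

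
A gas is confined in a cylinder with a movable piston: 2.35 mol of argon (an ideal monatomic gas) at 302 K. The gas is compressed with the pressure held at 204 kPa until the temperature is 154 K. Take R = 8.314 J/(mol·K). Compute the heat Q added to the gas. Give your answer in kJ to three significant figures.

Isobaric: W = nRΔT = (2.35)(8.314)(-148) = -2892 J.
ΔU = nCᵥΔT with Cᵥ = 3R/2: ΔU = (2.35)(12.47)(-148) = -4337 J.
Q = ΔU + W = -4337 − 2892 = -7229 J.

Q ≈ -7.23 kJ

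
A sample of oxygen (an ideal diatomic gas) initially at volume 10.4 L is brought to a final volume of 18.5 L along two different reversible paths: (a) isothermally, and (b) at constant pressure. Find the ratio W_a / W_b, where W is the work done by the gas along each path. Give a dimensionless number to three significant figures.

Path (a) isothermal: W = P₁V₁ ln(V₂/V₁) → W_a/(P₁V₁) = 0.576.
Path (b) isobaric: W = P₁(V₂ − V₁) → W_b/(P₁V₁) = 0.7788.
W_a / W_b = 0.576 / 0.7788 = 0.7395.

W_a / W_b ≈ 0.740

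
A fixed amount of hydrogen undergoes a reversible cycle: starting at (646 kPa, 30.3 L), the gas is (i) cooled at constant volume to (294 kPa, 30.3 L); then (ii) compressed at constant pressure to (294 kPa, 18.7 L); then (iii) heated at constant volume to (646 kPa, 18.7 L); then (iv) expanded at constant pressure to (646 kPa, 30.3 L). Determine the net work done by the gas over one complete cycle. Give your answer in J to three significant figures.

W_net ≈ 4080 J

Constant-volume legs do no work.
W(ii) = (294)(18.7 − 30.3) = -3410 J; W(iv) = (646)(30.3 − 18.7) = 7494 J.
W_net = -3410 + 7494 = 4083 J (the clockwise enclosed area).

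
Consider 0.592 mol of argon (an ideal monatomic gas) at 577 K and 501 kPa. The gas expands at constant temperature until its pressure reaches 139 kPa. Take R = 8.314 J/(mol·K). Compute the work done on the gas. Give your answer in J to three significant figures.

W ≈ -3640 J

Isothermal process: W = nRT ln(V₂/V₁) = nRT ln(P₁/P₂).
W = (0.592)(8.314)(577) × ln(501/139)
  = 2840 × ln(3.604) = 2840 × 1.282
W_by_gas = 3641 J; work on gas = −W_by = -3641 J.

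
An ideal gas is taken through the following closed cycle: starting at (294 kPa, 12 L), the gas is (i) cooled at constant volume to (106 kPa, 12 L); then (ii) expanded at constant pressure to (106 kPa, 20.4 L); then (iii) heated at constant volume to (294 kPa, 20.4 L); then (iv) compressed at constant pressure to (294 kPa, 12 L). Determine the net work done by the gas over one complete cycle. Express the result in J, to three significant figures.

W_net ≈ -1580 J

Constant-volume legs do no work.
W(ii) = (106)(20.4 − 12) = 890.4 J; W(iv) = (294)(12 − 20.4) = -2470 J.
W_net = 890.4 − 2470 = -1579 J (the counter-clockwise enclosed area).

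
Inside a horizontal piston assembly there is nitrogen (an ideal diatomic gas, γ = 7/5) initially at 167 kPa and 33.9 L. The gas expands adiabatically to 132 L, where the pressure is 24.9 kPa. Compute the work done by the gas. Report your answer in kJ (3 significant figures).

Adiabatic: W = (P₁V₁ − P₂V₂)/(γ − 1) with γ = 7/5.
P₁V₁ = 5661 J, P₂V₂ = 3287 J.
W = (5661 − 3287) / 0.4 = 5936 J.

W ≈ 5.94 kJ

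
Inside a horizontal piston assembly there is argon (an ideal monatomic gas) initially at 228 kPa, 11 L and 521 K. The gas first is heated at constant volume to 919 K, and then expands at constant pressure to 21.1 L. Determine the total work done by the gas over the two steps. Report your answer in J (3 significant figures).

W_total ≈ 4060 J

Step 1 (isochoric): W = 0 (constant volume).
After step 1: P = 402.2 kPa (V unchanged).
Step 2 (isobaric): W = PΔV = (402.2 kPa)(21.1 − 11 L) = 4062 J.
W_total = 0 + 4062 = 4062 J.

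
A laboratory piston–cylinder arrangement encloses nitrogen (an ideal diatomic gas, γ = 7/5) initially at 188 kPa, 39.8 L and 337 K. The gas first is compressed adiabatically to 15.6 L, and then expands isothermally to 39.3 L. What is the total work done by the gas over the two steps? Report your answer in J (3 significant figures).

W_total ≈ 1550 J

Step 1 (adiabatic): W = (P₁V₁ − P₂V₂)/(γ−1) = (7482 − 10883)/0.4 = -8501 J.
After step 1: P = 697.6 kPa, V = 15.6 L, T = 490.2 K.
Step 2 (isothermal): W = P₁V₁ ln(V₂/V₁) = (10883) ln(39.3/15.6) = 10055 J.
W_total = -8501 + 10055 = 1554 J.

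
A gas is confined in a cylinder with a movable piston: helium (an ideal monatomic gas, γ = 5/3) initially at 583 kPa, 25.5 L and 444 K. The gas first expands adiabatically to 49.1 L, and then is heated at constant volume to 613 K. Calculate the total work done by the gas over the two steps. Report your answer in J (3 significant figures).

W_total ≈ 7890 J

Step 1 (adiabatic): W = (P₁V₁ − P₂V₂)/(γ−1) = (14866 − 9605)/0.667 = 7892 J.
Step 2 (isochoric): W = 0 (constant volume).
W_total = 7892 + 0 = 7892 J.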